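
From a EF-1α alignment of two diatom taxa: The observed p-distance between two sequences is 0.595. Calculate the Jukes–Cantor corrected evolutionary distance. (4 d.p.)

d = −(3/4) ln(1 − 4p/3) = −0.75 ln(1 − 0.793333) = −0.75 ln(0.206667)
  = −0.75 × (-1.576646) = 1.182485 substitutions/site.

1.1825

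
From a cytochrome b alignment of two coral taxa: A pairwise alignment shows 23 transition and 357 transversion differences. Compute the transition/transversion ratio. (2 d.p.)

R = 23/357 = 0.064425… ≈ 0.06 (to 2 d.p.).

0.06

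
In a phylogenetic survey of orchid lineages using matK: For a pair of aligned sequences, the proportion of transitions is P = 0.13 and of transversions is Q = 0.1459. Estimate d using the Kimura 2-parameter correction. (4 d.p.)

0.3466

Under the Kimura two-parameter model, d = −½ ln(1 − 2P − Q) − ¼ ln(1 − 2Q).
1 − 2P − Q = 0.5941, giving −½ ln(0.5941) = 0.260354.
1 − 2Q = 0.7082, giving −¼ ln(0.7082) = 0.086257.
d = 0.260354 + 0.086257 = 0.346611.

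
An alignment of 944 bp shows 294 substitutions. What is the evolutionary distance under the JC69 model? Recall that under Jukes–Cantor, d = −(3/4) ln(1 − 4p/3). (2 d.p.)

p = 294/944 ≈ 0.311441.
d = −(3/4) ln(1 − 4p/3) = −0.75 ln(1 − 0.415255) = −0.75 ln(0.584745)
  = −0.75 × (-0.536579) = 0.402434 substitutions/site.

0.40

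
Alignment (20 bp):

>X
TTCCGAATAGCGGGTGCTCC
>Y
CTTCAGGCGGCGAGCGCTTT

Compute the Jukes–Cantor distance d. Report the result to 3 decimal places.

0.991

The sequences differ at 11 of 20 sites, so p = 11/20 = 0.55.
d = −(3/4) ln(1 − 4p/3) = −0.75 ln(1 − 0.733333) = −0.75 ln(0.266667)
  = −0.75 × (-1.321755) = 0.991316 substitutions/site.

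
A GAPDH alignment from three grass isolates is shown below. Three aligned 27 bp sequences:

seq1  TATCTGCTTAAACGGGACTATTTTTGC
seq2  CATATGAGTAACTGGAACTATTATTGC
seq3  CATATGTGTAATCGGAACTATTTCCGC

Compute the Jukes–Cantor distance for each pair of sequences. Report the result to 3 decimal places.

seq1–seq2: 8/27 sites differ → p ≈ 0.296296, d = −0.75 ln(1 − 0.395061) = 0.376971 ≈ 0.377.
seq1–seq3: 8/27 sites differ → p ≈ 0.296296, d = −0.75 ln(1 − 0.395061) = 0.376971 ≈ 0.377.
seq2–seq3: 6/27 sites differ → p ≈ 0.222222, d = −0.75 ln(1 − 0.296296) = 0.263548 ≈ 0.264.

d(seq1,seq2) = 0.377, d(seq1,seq3) = 0.377, d(seq2,seq3) = 0.264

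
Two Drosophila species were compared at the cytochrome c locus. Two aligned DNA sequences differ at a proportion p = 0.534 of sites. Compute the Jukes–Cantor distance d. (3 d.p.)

0.934

d = −(3/4) ln(1 − 4p/3) = −0.75 ln(1 − 0.712) = −0.75 ln(0.288)
  = −0.75 × (-1.244795) = 0.933596 substitutions/site.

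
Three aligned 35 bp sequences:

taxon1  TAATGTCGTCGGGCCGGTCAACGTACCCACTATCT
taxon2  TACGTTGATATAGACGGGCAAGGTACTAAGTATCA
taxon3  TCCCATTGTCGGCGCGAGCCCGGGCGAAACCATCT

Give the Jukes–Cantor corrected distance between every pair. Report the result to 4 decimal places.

d(taxon1,taxon2) = 0.6355, d(taxon1,taxon3) = 0.8681, d(taxon2,taxon3) = 1.0763

taxon1–taxon2: 15/35 sites differ → p ≈ 0.428571, d = −0.75 ln(1 − 0.571428) = 0.635472 ≈ 0.6355.
taxon1–taxon3: 18/35 sites differ → p ≈ 0.514286, d = −0.75 ln(1 − 0.685715) = 0.868091 ≈ 0.8681.
taxon2–taxon3: 20/35 sites differ → p ≈ 0.571429, d = −0.75 ln(1 − 0.761905) = 1.076314 ≈ 1.0763.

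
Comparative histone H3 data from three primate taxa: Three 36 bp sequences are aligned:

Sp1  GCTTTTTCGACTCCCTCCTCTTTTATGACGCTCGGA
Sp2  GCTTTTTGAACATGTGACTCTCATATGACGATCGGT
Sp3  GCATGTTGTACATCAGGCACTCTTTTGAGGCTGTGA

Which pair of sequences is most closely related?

Sp1 and Sp2

Sp1–Sp2: 12/36 differ, p = 0.333, d = 0.441.
Sp1–Sp3: 15/36 differ, p = 0.417, d = 0.608.
Sp2–Sp3: 14/36 differ, p = 0.389, d = 0.548.
The smallest distance is between Sp1 and Sp2.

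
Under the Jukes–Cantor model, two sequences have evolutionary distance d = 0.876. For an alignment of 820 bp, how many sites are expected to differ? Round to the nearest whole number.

424

Invert JC69: p = (3/4)(1 − e^(−4d/3)) = 0.75 × (1 − e^(-1.168)) = 0.75 × (1 − 0.310988) = 0.516759.
Expected differing sites = pL ≈ 0.516759 × 820 = 423.74238 ≈ 424.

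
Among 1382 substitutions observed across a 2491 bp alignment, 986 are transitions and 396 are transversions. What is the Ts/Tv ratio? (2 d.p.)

2.49

R = 986/396 = 2.489898… ≈ 2.49 (to 2 d.p.).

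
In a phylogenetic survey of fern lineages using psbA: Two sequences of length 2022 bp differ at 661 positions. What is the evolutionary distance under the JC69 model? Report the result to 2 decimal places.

p = 661/2022 ≈ 0.326904.
d = −(3/4) ln(1 − 4p/3) = −0.75 ln(1 − 0.435872) = −0.75 ln(0.564128)
  = −0.75 × (-0.572474) = 0.429356 substitutions/site.

0.43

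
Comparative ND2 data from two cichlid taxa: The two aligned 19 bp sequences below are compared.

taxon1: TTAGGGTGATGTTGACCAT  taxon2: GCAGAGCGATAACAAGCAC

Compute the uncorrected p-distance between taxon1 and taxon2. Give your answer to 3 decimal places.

0.526

The sequences differ at 10 of 19 positions (sites 1, 2, 5, 7, 11, 12, 13, 14, 16, 19).
p = 10/19 = 0.526315… ≈ 0.526 (to 3 d.p.).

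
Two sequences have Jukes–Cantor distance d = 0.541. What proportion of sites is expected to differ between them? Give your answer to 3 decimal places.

p = (3/4)(1 − e^(−4d/3)) = 0.75 × (1 − e^(-0.721333)) = 0.75 × (1 − 0.486104) = 0.385422.

0.385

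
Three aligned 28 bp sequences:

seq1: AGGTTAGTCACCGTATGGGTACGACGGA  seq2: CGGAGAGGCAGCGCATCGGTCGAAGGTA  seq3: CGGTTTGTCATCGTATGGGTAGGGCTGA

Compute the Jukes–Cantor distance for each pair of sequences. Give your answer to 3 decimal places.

seq1–seq2: 12/28 sites differ → p ≈ 0.428571, d = −0.75 ln(1 − 0.571428) = 0.635472 ≈ 0.635.
seq1–seq3: 6/28 sites differ → p ≈ 0.214286, d = −0.75 ln(1 − 0.285715) = 0.252355 ≈ 0.252.
seq2–seq3: 13/28 sites differ → p ≈ 0.464286, d = −0.75 ln(1 − 0.619048) = 0.723811 ≈ 0.724.

d(seq1,seq2) = 0.635, d(seq1,seq3) = 0.252, d(seq2,seq3) = 0.724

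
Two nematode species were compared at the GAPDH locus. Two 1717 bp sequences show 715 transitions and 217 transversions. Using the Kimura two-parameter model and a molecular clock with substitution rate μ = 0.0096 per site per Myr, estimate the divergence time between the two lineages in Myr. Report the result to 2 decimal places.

P = 715/1717 ≈ 0.416424 and Q = 217/1717 ≈ 0.126383.
Under the Kimura two-parameter model, d = −½ ln(1 − 2P − Q) − ¼ ln(1 − 2Q).
1 − 2P − Q = 0.040769, giving −½ ln(0.040769) = 1.599917.
1 − 2Q = 0.747234, giving −¼ ln(0.747234) = 0.072844.
d = 1.599917 + 0.072844 = 1.672761.
Under a molecular clock d = 2μt, so t = d/(2μ) = 1.672761 / (2 × 0.0096) = 87.12 Myr.

87.12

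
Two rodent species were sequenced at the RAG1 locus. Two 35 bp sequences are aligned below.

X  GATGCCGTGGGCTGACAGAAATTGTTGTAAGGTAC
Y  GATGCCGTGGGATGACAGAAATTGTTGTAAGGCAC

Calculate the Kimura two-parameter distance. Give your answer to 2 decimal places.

0.06

Of 35 sites, 1 differences are transitions and 1 are transversions, so P = 1/35 ≈ 0.028571 and Q = 1/35 ≈ 0.028571.
Under the Kimura two-parameter model, d = −½ ln(1 − 2P − Q) − ¼ ln(1 − 2Q).
1 − 2P − Q = 0.914287, giving −½ ln(0.914287) = 0.044805.
1 − 2Q = 0.942858, giving −¼ ln(0.942858) = 0.014710.
d = 0.044805 + 0.014710 = 0.059515.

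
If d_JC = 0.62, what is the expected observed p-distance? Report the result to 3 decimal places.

0.422

p = (3/4)(1 − e^(−4d/3)) = 0.75 × (1 − e^(-0.826667)) = 0.75 × (1 − 0.437505) = 0.421871.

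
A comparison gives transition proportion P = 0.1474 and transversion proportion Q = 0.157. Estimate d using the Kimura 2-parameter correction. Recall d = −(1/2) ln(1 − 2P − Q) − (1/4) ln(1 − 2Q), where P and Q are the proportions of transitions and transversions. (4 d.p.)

Under the Kimura two-parameter model, d = −½ ln(1 − 2P − Q) − ¼ ln(1 − 2Q).
1 − 2P − Q = 0.5482, giving −½ ln(0.5482) = 0.300558.
1 − 2Q = 0.686, giving −¼ ln(0.686) = 0.094219.
d = 0.300558 + 0.094219 = 0.394777.

0.3948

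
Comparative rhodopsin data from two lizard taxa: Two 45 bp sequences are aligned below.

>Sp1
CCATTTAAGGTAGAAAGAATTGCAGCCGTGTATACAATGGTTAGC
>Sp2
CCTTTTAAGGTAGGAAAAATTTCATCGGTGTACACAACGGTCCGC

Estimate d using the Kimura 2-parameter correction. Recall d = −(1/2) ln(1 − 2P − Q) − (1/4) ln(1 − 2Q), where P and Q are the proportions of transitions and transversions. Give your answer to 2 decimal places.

0.27

Of 45 sites, 5 differences are transitions and 5 are transversions, so P = 5/45 ≈ 0.111111 and Q = 5/45 ≈ 0.111111.
Under the Kimura two-parameter model, d = −½ ln(1 − 2P − Q) − ¼ ln(1 − 2Q).
1 − 2P − Q = 0.666667, giving −½ ln(0.666667) = 0.202732.
1 − 2Q = 0.777778, giving −¼ ln(0.777778) = 0.062829.
d = 0.202732 + 0.062829 = 0.265561.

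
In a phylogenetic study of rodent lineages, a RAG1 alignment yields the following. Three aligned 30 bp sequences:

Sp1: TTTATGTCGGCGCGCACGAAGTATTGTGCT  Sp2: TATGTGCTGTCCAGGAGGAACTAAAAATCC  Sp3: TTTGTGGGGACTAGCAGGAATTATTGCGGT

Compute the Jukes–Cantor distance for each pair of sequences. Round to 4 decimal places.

Sp1–Sp2: 16/30 sites differ → p ≈ 0.533333, d = −0.75 ln(1 − 0.711111) = 0.931285 ≈ 0.9313.
Sp1–Sp3: 10/30 sites differ → p ≈ 0.333333, d = −0.75 ln(1 − 0.444444) = 0.440839 ≈ 0.4408.
Sp2–Sp3: 14/30 sites differ → p ≈ 0.466667, d = −0.75 ln(1 − 0.622223) = 0.730088 ≈ 0.7301.

d(Sp1,Sp2) = 0.9313, d(Sp1,Sp3) = 0.4408, d(Sp2,Sp3) = 0.7301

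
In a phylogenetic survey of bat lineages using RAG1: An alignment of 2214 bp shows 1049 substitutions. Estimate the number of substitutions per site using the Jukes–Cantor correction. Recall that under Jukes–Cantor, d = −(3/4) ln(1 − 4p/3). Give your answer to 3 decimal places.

p = 1049/2214 ≈ 0.473803.
d = −(3/4) ln(1 − 4p/3) = −0.75 ln(1 − 0.631737) = −0.75 ln(0.368263)
  = −0.75 × (-0.998958) = 0.749219 substitutions/site.

0.749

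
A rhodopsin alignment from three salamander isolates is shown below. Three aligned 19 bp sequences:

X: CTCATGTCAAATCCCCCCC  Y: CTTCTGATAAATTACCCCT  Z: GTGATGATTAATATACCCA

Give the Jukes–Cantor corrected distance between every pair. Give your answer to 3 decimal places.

X–Y: 7/19 sites differ → p ≈ 0.368421, d = −0.75 ln(1 − 0.491228) = 0.506816 ≈ 0.507.
X–Z: 9/19 sites differ → p ≈ 0.473684, d = −0.75 ln(1 − 0.631579) = 0.748897 ≈ 0.749.
Y–Z: 8/19 sites differ → p ≈ 0.421053, d = −0.75 ln(1 − 0.561404) = 0.618132 ≈ 0.618.

d(X,Y) = 0.507, d(X,Z) = 0.749, d(Y,Z) = 0.618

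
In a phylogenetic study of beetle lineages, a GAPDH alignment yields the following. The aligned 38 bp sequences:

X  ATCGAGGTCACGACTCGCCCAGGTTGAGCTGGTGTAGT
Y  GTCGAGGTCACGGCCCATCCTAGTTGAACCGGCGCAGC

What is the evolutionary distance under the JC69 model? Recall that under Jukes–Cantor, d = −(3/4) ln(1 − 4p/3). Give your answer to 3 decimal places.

The sequences differ at 12 of 38 sites, so p = 12/38 ≈ 0.315789.
d = −(3/4) ln(1 − 4p/3) = −0.75 ln(1 − 0.421052) = −0.75 ln(0.578948)
  = −0.75 × (-0.546543) = 0.409907 substitutions/site.

0.410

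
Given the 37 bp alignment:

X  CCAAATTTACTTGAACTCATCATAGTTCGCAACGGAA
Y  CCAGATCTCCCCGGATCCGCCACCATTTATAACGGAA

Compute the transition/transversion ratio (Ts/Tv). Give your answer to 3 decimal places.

7.000

Transitions are A↔G and C↔T; transversions are all other mismatches.
Transitions: 14. Transversions: 2.
R = 14/2 = 7.000.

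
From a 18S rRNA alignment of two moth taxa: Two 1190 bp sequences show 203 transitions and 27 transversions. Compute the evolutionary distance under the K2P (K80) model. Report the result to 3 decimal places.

P = 203/1190 ≈ 0.170588 and Q = 27/1190 ≈ 0.022689.
Under the Kimura two-parameter model, d = −½ ln(1 − 2P − Q) − ¼ ln(1 − 2Q).
1 − 2P − Q = 0.636135, giving −½ ln(0.636135) = 0.226172.
1 − 2Q = 0.954622, giving −¼ ln(0.954622) = 0.011610.
d = 0.226172 + 0.011610 = 0.237782.

0.238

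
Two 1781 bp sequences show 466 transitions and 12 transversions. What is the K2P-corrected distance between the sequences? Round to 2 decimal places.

0.38

P = 466/1781 ≈ 0.261651 and Q = 12/1781 ≈ 0.006738.
Under the Kimura two-parameter model, d = −½ ln(1 − 2P − Q) − ¼ ln(1 − 2Q).
1 − 2P − Q = 0.46996, giving −½ ln(0.46996) = 0.377554.
1 − 2Q = 0.986524, giving −¼ ln(0.986524) = 0.003392.
d = 0.377554 + 0.003392 = 0.380946.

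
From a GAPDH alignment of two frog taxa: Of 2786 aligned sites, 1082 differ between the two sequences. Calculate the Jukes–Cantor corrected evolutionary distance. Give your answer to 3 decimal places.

p = 1082/2786 ≈ 0.38837.
d = −(3/4) ln(1 − 4p/3) = −0.75 ln(1 − 0.517827) = −0.75 ln(0.482173)
  = −0.75 × (-0.729452) = 0.547089 substitutions/site.

0.547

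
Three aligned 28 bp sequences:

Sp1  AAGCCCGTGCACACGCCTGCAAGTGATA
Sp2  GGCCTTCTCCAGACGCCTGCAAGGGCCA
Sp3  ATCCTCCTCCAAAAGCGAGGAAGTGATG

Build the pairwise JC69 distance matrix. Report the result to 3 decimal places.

d(Sp1,Sp2) = 0.556, d(Sp1,Sp3) = 0.556, d(Sp2,Sp3) = 0.635

Sp1–Sp2: 11/28 sites differ → p ≈ 0.392857, d = −0.75 ln(1 − 0.523809) = 0.556452 ≈ 0.556.
Sp1–Sp3: 11/28 sites differ → p ≈ 0.392857, d = −0.75 ln(1 − 0.523809) = 0.556452 ≈ 0.556.
Sp2–Sp3: 12/28 sites differ → p ≈ 0.428571, d = −0.75 ln(1 − 0.571428) = 0.635472 ≈ 0.635.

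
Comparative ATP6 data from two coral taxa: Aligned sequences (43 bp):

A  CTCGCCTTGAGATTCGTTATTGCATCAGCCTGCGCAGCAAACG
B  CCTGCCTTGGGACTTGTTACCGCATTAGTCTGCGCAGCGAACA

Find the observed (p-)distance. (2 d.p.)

The sequences differ at 11 of 43 positions.
p = 11/43 = 0.255813… ≈ 0.26 (to 2 d.p.).

0.26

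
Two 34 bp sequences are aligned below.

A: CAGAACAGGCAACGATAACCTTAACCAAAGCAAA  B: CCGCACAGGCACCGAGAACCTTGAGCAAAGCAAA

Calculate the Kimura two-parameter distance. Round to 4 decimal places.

0.2023

Of 34 sites, 1 differences are transitions and 5 are transversions, so P = 1/34 ≈ 0.029412 and Q = 5/34 ≈ 0.147059.
Under the Kimura two-parameter model, d = −½ ln(1 − 2P − Q) − ¼ ln(1 − 2Q).
1 − 2P − Q = 0.794117, giving −½ ln(0.794117) = 0.115262.
1 − 2Q = 0.705882, giving −¼ ln(0.705882) = 0.087077.
d = 0.115262 + 0.087077 = 0.202339.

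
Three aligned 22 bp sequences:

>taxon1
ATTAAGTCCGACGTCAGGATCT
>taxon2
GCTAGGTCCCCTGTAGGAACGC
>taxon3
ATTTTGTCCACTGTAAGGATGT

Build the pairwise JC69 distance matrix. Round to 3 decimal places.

taxon1–taxon2: 12/22 sites differ → p ≈ 0.545455, d = −0.75 ln(1 − 0.727273) = 0.974463 ≈ 0.974.
taxon1–taxon3: 7/22 sites differ → p ≈ 0.318182, d = −0.75 ln(1 − 0.424243) = 0.414052 ≈ 0.414.
taxon2–taxon3: 9/22 sites differ → p ≈ 0.409091, d = −0.75 ln(1 − 0.545455) = 0.591344 ≈ 0.591.

d(taxon1,taxon2) = 0.974, d(taxon1,taxon3) = 0.414, d(taxon2,taxon3) = 0.591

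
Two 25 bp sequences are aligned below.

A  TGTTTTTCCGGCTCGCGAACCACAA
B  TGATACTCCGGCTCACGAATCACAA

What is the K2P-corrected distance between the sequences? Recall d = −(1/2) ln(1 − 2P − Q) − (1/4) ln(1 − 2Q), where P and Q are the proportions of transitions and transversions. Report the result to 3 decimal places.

0.236

Of 25 sites, 3 differences are transitions and 2 are transversions, so P = 3/25 = 0.12 and Q = 2/25 = 0.08.
Under the Kimura two-parameter model, d = −½ ln(1 − 2P − Q) − ¼ ln(1 − 2Q).
1 − 2P − Q = 0.68, giving −½ ln(0.68) = 0.192831.
1 − 2Q = 0.84, giving −¼ ln(0.84) = 0.043588.
d = 0.192831 + 0.043588 = 0.236419.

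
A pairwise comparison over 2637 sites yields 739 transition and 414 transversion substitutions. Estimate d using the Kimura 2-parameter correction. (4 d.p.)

0.7262

P = 739/2637 ≈ 0.280243 and Q = 414/2637 ≈ 0.156997.
Under the Kimura two-parameter model, d = −½ ln(1 − 2P − Q) − ¼ ln(1 − 2Q).
1 − 2P − Q = 0.282517, giving −½ ln(0.282517) = 0.632008.
1 − 2Q = 0.686006, giving −¼ ln(0.686006) = 0.094217.
d = 0.632008 + 0.094217 = 0.726225.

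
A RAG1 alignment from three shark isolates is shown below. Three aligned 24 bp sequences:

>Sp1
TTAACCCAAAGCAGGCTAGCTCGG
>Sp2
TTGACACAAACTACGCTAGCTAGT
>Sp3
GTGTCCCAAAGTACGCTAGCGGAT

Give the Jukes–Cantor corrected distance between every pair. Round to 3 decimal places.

Sp1–Sp2: 7/24 sites differ → p ≈ 0.291667, d = −0.75 ln(1 − 0.388889) = 0.369358 ≈ 0.369.
Sp1–Sp3: 9/24 sites differ → p = 0.375, d = −0.75 ln(1 − 0.5) = 0.519860 ≈ 0.520.
Sp2–Sp3: 7/24 sites differ → p ≈ 0.291667, d = −0.75 ln(1 − 0.388889) = 0.369358 ≈ 0.369.

d(Sp1,Sp2) = 0.369, d(Sp1,Sp3) = 0.520, d(Sp2,Sp3) = 0.369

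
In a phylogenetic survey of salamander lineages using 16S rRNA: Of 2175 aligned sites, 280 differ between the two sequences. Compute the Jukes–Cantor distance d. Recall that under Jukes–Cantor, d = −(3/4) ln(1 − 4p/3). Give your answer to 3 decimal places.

0.141

p = 280/2175 ≈ 0.128736.
d = −(3/4) ln(1 − 4p/3) = −0.75 ln(1 − 0.171648) = −0.75 ln(0.828352)
  = −0.75 × (-0.188317) = 0.141238 substitutions/site.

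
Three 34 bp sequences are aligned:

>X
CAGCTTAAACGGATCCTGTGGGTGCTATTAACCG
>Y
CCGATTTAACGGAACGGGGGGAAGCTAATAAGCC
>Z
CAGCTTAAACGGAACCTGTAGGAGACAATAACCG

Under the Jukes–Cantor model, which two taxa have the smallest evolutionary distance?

X–Y: 12/34 differ, p = 0.353, d = 0.477.
X–Z: 6/34 differ, p = 0.176, d = 0.201.
Y–Z: 12/34 differ, p = 0.353, d = 0.477.
The smallest distance is between X and Z.

X and Z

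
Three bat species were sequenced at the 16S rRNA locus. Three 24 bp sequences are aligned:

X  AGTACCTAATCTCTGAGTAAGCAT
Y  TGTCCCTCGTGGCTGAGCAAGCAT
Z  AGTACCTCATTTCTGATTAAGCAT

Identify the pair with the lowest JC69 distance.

X–Y: 7/24 differ, p = 0.292, d = 0.369.
X–Z: 3/24 differ, p = 0.125, d = 0.137.
Y–Z: 7/24 differ, p = 0.292, d = 0.369.
The smallest distance is between X and Z.

X and Z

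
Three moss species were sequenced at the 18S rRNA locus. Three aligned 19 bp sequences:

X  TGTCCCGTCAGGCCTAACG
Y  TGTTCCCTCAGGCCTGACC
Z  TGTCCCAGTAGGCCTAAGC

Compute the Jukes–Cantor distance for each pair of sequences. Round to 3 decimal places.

X–Y: 4/19 sites differ → p ≈ 0.210526, d = −0.75 ln(1 − 0.280701) = 0.247109 ≈ 0.247.
X–Z: 5/19 sites differ → p ≈ 0.263158, d = −0.75 ln(1 − 0.350877) = 0.324100 ≈ 0.324.
Y–Z: 6/19 sites differ → p ≈ 0.315789, d = −0.75 ln(1 − 0.421052) = 0.409907 ≈ 0.410.

d(X,Y) = 0.247, d(X,Z) = 0.324, d(Y,Z) = 0.410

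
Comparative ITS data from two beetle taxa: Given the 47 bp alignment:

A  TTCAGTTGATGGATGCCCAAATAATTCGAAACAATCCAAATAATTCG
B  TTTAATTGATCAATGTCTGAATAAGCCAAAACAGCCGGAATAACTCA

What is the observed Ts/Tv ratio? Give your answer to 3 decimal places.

4.333

Transitions are A↔G and C↔T; transversions are all other mismatches.
Transitions: 13. Transversions: 3.
R = 13/3 = 4.333333… ≈ 4.333 (to 3 d.p.).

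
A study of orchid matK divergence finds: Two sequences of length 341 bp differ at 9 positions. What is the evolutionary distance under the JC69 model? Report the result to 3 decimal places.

0.027

p = 9/341 ≈ 0.026393.
d = −(3/4) ln(1 − 4p/3) = −0.75 ln(1 − 0.035191) = −0.75 ln(0.964809)
  = −0.75 × (-0.035825) = 0.026869 substitutions/site.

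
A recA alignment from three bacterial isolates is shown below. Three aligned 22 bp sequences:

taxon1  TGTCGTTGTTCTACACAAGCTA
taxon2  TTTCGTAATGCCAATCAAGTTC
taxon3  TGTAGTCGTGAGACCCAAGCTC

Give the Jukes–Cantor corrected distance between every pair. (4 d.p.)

d(taxon1,taxon2) = 0.5913, d(taxon1,taxon3) = 0.4141, d(taxon2,taxon3) = 0.5913

taxon1–taxon2: 9/22 sites differ → p ≈ 0.409091, d = −0.75 ln(1 − 0.545455) = 0.591344 ≈ 0.5913.
taxon1–taxon3: 7/22 sites differ → p ≈ 0.318182, d = −0.75 ln(1 − 0.424243) = 0.414052 ≈ 0.4141.
taxon2–taxon3: 9/22 sites differ → p ≈ 0.409091, d = −0.75 ln(1 − 0.545455) = 0.591344 ≈ 0.5913.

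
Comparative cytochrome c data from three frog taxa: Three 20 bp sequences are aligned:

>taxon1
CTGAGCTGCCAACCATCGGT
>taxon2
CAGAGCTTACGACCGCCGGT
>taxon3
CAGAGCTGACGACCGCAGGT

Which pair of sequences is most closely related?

taxon1–taxon2: 6/20 differ, p = 0.300, d = 0.383.
taxon1–taxon3: 6/20 differ, p = 0.300, d = 0.383.
taxon2–taxon3: 2/20 differ, p = 0.100, d = 0.107.
The smallest distance is between taxon2 and taxon3.

taxon2 and taxon3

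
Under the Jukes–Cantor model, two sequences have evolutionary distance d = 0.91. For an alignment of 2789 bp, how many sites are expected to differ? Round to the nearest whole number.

Invert JC69: p = (3/4)(1 − e^(−4d/3)) = 0.75 × (1 − e^(-1.213333)) = 0.75 × (1 − 0.297205) = 0.527096.
Expected differing sites = pL ≈ 0.527096 × 2789 = 1470.070744 ≈ 1470.

1470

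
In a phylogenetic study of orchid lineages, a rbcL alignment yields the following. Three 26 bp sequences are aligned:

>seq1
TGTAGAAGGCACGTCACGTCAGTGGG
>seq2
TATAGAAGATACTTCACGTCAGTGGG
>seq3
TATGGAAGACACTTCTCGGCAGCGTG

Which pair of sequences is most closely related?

seq1 and seq2

seq1–seq2: 4/26 differ, p = 0.154, d = 0.172.
seq1–seq3: 8/26 differ, p = 0.308, d = 0.396.
seq2–seq3: 6/26 differ, p = 0.231, d = 0.276.
The smallest distance is between seq1 and seq2.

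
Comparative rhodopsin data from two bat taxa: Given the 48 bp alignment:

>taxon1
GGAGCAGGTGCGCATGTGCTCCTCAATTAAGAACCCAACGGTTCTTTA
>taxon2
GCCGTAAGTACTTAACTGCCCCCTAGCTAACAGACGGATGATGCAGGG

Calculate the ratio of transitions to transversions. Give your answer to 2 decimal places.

Transitions are A↔G and C↔T; transversions are all other mismatches.
Transitions: 14. Transversions: 12.
R = 14/12 = 1.166666… ≈ 1.17 (to 2 d.p.).

1.17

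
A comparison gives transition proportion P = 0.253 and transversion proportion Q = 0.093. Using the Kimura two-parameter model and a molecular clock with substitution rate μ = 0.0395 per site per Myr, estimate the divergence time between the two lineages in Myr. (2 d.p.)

6.43

Under the Kimura two-parameter model, d = −½ ln(1 − 2P − Q) − ¼ ln(1 − 2Q).
1 − 2P − Q = 0.401, giving −½ ln(0.401) = 0.456897.
1 − 2Q = 0.814, giving −¼ ln(0.814) = 0.051449.
d = 0.456897 + 0.051449 = 0.508346.
Under a molecular clock d = 2μt, so t = d/(2μ) = 0.508346 / (2 × 0.0395) = 6.43 Myr.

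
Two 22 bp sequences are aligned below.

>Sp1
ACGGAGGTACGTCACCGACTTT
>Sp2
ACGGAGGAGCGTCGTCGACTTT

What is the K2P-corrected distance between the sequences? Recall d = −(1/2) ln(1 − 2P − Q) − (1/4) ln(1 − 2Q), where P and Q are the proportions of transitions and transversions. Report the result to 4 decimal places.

0.2153

Of 22 sites, 3 differences are transitions and 1 are transversions, so P = 3/22 ≈ 0.136364 and Q = 1/22 ≈ 0.045455.
Under the Kimura two-parameter model, d = −½ ln(1 − 2P − Q) − ¼ ln(1 − 2Q).
1 − 2P − Q = 0.681817, giving −½ ln(0.681817) = 0.191497.
1 − 2Q = 0.90909, giving −¼ ln(0.90909) = 0.023828.
d = 0.191497 + 0.023828 = 0.215325.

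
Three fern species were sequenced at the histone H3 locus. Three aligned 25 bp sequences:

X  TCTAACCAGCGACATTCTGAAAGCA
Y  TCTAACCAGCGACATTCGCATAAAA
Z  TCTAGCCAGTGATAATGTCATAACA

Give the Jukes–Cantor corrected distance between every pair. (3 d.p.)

X–Y: 5/25 sites differ → p = 0.2, d = −0.75 ln(1 − 0.266667) = 0.232617 ≈ 0.233.
X–Z: 8/25 sites differ → p = 0.32, d = −0.75 ln(1 − 0.426667) = 0.417216 ≈ 0.417.
Y–Z: 7/25 sites differ → p = 0.28, d = −0.75 ln(1 − 0.373333) = 0.350505 ≈ 0.351.

d(X,Y) = 0.233, d(X,Z) = 0.417, d(Y,Z) = 0.351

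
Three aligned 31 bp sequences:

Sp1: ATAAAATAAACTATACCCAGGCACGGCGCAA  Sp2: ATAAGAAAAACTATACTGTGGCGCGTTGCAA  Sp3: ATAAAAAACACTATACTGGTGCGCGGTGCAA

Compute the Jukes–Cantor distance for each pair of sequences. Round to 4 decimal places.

d(Sp1,Sp2) = 0.3163, d(Sp1,Sp3) = 0.3163, d(Sp2,Sp3) = 0.1816

Sp1–Sp2: 8/31 sites differ → p ≈ 0.258065, d = −0.75 ln(1 − 0.344087) = 0.316295 ≈ 0.3163.
Sp1–Sp3: 8/31 sites differ → p ≈ 0.258065, d = −0.75 ln(1 − 0.344087) = 0.316295 ≈ 0.3163.
Sp2–Sp3: 5/31 sites differ → p ≈ 0.16129, d = −0.75 ln(1 − 0.215053) = 0.181604 ≈ 0.1816.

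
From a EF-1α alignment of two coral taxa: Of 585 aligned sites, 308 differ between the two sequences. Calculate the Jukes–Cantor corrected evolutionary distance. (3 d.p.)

p = 308/585 ≈ 0.526496.
d = −(3/4) ln(1 − 4p/3) = −0.75 ln(1 − 0.701995) = −0.75 ln(0.298005)
  = −0.75 × (-1.210645) = 0.907984 substitutions/site.

0.908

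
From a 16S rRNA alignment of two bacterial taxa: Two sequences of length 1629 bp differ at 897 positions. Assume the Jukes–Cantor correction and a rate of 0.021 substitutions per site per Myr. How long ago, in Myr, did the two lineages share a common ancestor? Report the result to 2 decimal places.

p = 897/1629 ≈ 0.550645.
d = −(3/4) ln(1 − 4p/3) = −0.75 ln(1 − 0.734193) = −0.75 ln(0.265807)
  = −0.75 × (-1.324985) = 0.993739 substitutions/site.
Under a molecular clock d = 2μt, so t = d/(2μ) = 0.993739 / (2 × 0.021) = 23.66 Myr.

23.66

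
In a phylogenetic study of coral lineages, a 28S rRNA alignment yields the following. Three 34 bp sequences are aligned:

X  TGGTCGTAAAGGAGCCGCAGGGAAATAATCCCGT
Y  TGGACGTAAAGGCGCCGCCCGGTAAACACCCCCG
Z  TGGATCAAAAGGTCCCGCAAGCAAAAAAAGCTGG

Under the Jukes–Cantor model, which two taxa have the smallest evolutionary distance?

X and Y

X–Y: 10/34 differ, p = 0.294, d = 0.373.
X–Z: 13/34 differ, p = 0.382, d = 0.535.
Y–Z: 14/34 differ, p = 0.412, d = 0.597.
The smallest distance is between X and Y.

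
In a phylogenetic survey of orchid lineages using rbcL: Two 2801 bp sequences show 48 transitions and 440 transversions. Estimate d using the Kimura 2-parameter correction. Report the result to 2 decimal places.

P = 48/2801 ≈ 0.017137 and Q = 440/2801 ≈ 0.157087.
Under the Kimura two-parameter model, d = −½ ln(1 − 2P − Q) − ¼ ln(1 − 2Q).
1 − 2P − Q = 0.808639, giving −½ ln(0.808639) = 0.106201.
1 − 2Q = 0.685826, giving −¼ ln(0.685826) = 0.094283.
d = 0.106201 + 0.094283 = 0.200484.

0.20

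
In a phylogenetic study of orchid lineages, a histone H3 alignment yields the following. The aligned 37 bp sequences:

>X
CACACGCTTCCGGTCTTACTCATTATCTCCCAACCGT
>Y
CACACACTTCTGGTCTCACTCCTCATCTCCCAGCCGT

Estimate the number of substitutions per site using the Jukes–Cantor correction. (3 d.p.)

0.183

The sequences differ at 6 of 37 sites (6, 11, 17, 22, 24, 33), so p = 6/37 ≈ 0.162162.
d = −(3/4) ln(1 − 4p/3) = −0.75 ln(1 − 0.216216) = −0.75 ln(0.783784)
  = −0.75 × (-0.243622) = 0.182717 substitutions/site.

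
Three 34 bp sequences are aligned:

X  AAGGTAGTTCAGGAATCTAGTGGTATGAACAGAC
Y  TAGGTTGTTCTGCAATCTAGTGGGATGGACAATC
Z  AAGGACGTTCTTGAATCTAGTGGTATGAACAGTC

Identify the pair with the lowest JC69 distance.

X–Y: 8/34 differ, p = 0.235, d = 0.282.
X–Z: 5/34 differ, p = 0.147, d = 0.164.
Y–Z: 8/34 differ, p = 0.235, d = 0.282.
The smallest distance is between X and Z.

X and Z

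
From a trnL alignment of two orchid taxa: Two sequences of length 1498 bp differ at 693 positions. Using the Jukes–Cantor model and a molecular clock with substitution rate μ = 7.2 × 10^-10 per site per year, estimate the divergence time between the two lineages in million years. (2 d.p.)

p = 693/1498 ≈ 0.462617.
d = −(3/4) ln(1 − 4p/3) = −0.75 ln(1 − 0.616823) = −0.75 ln(0.383177)
  = −0.75 × (-0.959258) = 0.719444 substitutions/site.
Under a molecular clock d = 2μt, so t = d/(2μ) = 0.719444 / (2 × 7.2 × 10^-10) = 499.61 million years.

499.61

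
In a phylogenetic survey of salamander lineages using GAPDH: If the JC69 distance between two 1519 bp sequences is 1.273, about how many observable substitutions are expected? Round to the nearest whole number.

931

Invert JC69: p = (3/4)(1 − e^(−4d/3)) = 0.75 × (1 − e^(-1.697333)) = 0.75 × (1 − 0.183171) = 0.612622.
Expected differing sites = pL ≈ 0.612622 × 1519 = 930.572818 ≈ 931.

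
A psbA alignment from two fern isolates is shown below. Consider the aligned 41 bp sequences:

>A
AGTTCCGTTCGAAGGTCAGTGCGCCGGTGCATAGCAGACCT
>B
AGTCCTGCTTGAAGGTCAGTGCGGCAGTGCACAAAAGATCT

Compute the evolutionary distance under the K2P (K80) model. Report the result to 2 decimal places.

0.31

Of 41 sites, 8 differences are transitions and 2 are transversions, so P = 8/41 ≈ 0.195122 and Q = 2/41 ≈ 0.04878.
Under the Kimura two-parameter model, d = −½ ln(1 − 2P − Q) − ¼ ln(1 − 2Q).
1 − 2P − Q = 0.560976, giving −½ ln(0.560976) = 0.289039.
1 − 2Q = 0.90244, giving −¼ ln(0.90244) = 0.025663.
d = 0.289039 + 0.025663 = 0.314702.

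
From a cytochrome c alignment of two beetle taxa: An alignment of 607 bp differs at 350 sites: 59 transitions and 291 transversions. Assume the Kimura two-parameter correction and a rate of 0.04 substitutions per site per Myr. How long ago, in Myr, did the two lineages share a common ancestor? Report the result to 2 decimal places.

16.97

P = 59/607 ≈ 0.097199 and Q = 291/607 ≈ 0.479407.
Under the Kimura two-parameter model, d = −½ ln(1 − 2P − Q) − ¼ ln(1 − 2Q).
1 − 2P − Q = 0.326195, giving −½ ln(0.326195) = 0.560130.
1 − 2Q = 0.041186, giving −¼ ln(0.041186) = 0.797414.
d = 0.560130 + 0.797414 = 1.357544.
Under a molecular clock d = 2μt, so t = d/(2μ) = 1.357544 / (2 × 0.04) = 16.97 Myr.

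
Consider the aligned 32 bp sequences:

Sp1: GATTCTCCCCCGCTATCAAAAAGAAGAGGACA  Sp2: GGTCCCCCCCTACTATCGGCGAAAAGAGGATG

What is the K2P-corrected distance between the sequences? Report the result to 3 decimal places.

0.650

Of 32 sites, 11 differences are transitions and 1 are transversions, so P = 11/32 = 0.34375 and Q = 1/32 = 0.03125.
Under the Kimura two-parameter model, d = −½ ln(1 − 2P − Q) − ¼ ln(1 − 2Q).
1 − 2P − Q = 0.28125, giving −½ ln(0.28125) = 0.634256.
1 − 2Q = 0.9375, giving −¼ ln(0.9375) = 0.016135.
d = 0.634256 + 0.016135 = 0.650391.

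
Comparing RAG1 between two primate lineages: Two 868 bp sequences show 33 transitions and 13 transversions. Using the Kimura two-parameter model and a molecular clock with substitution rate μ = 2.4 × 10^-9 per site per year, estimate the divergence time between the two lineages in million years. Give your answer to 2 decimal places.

P = 33/868 ≈ 0.038018 and Q = 13/868 ≈ 0.014977.
Under the Kimura two-parameter model, d = −½ ln(1 − 2P − Q) − ¼ ln(1 − 2Q).
1 − 2P − Q = 0.908987, giving −½ ln(0.908987) = 0.047712.
1 − 2Q = 0.970046, giving −¼ ln(0.970046) = 0.007603.
d = 0.047712 + 0.007603 = 0.055315.
Under a molecular clock d = 2μt, so t = d/(2μ) = 0.055315 / (2 × 2.4 × 10^-9) = 11.52 million years.

11.52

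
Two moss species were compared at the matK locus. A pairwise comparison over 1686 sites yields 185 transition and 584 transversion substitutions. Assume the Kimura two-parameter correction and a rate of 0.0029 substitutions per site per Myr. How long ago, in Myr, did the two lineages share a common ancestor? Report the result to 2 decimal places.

122.79

P = 185/1686 ≈ 0.109727 and Q = 584/1686 ≈ 0.346382.
Under the Kimura two-parameter model, d = −½ ln(1 − 2P − Q) − ¼ ln(1 − 2Q).
1 − 2P − Q = 0.434164, giving −½ ln(0.434164) = 0.417166.
1 − 2Q = 0.307236, giving −¼ ln(0.307236) = 0.295035.
d = 0.417166 + 0.295035 = 0.712201.
Under a molecular clock d = 2μt, so t = d/(2μ) = 0.712201 / (2 × 0.0029) = 122.79 Myr.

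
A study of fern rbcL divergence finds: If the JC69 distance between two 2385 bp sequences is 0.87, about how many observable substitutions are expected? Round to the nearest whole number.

1228

Invert JC69: p = (3/4)(1 − e^(−4d/3)) = 0.75 × (1 − e^(-1.16)) = 0.75 × (1 − 0.313486) = 0.514886.
Expected differing sites = pL ≈ 0.514886 × 2385 = 1228.00311 ≈ 1228.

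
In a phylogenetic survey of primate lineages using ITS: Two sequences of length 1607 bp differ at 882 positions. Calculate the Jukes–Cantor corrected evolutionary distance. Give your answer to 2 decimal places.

0.99

p = 882/1607 ≈ 0.548849.
d = −(3/4) ln(1 − 4p/3) = −0.75 ln(1 − 0.731799) = −0.75 ln(0.268201)
  = −0.75 × (-1.316019) = 0.987014 substitutions/site.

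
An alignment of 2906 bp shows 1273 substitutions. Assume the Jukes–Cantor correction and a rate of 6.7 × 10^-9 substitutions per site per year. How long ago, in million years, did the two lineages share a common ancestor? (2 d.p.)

p = 1273/2906 ≈ 0.438059.
d = −(3/4) ln(1 − 4p/3) = −0.75 ln(1 − 0.584079) = −0.75 ln(0.415921)
  = −0.75 × (-0.877260) = 0.657945 substitutions/site.
Under a molecular clock d = 2μt, so t = d/(2μ) = 0.657945 / (2 × 6.7 × 10^-9) = 49.10 million years.

49.10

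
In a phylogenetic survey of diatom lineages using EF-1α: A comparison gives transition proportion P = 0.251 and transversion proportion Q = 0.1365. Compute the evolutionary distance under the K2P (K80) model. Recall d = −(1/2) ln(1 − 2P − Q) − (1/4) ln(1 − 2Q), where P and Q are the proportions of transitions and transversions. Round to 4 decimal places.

0.5885

Under the Kimura two-parameter model, d = −½ ln(1 − 2P − Q) − ¼ ln(1 − 2Q).
1 − 2P − Q = 0.3615, giving −½ ln(0.3615) = 0.508747.
1 − 2Q = 0.727, giving −¼ ln(0.727) = 0.079707.
d = 0.508747 + 0.079707 = 0.588454.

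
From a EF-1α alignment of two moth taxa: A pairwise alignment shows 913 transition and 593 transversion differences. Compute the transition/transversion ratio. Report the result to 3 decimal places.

1.540

R = 913/593 = 1.539629… ≈ 1.540 (to 3 d.p.).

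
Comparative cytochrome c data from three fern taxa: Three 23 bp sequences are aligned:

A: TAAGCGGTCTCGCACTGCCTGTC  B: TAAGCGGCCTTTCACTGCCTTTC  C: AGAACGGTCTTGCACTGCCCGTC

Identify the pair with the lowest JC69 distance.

A–B: 4/23 differ, p = 0.174, d = 0.198.
A–C: 5/23 differ, p = 0.217, d = 0.257.
B–C: 7/23 differ, p = 0.304, d = 0.390.
The smallest distance is between A and B.

A and B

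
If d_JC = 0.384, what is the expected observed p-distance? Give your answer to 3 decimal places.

p = (3/4)(1 − e^(−4d/3)) = 0.75 × (1 − e^(-0.512)) = 0.75 × (1 − 0.599296) = 0.300528.

0.301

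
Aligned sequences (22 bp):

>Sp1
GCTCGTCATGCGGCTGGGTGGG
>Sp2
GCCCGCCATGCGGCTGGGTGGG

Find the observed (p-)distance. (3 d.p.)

0.091

The sequences differ at 2 of 22 positions (sites 3, 6).
p = 2/22 = 0.090909… ≈ 0.091 (to 3 d.p.).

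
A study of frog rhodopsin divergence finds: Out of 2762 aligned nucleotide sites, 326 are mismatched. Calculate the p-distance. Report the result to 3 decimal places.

0.118

p = 326/2762 = 0.118030… ≈ 0.118 (to 3 d.p.).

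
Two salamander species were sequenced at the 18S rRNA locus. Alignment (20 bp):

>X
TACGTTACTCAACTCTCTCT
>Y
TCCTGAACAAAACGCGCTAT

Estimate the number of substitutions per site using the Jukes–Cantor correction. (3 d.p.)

The sequences differ at 9 of 20 sites (2, 4, 5, 6, 9, 10, 14, 16, 19), so p = 9/20 = 0.45.
d = −(3/4) ln(1 − 4p/3) = −0.75 ln(1 − 0.6) = −0.75 ln(0.4)
  = −0.75 × (-0.916291) = 0.687218 substitutions/site.

0.687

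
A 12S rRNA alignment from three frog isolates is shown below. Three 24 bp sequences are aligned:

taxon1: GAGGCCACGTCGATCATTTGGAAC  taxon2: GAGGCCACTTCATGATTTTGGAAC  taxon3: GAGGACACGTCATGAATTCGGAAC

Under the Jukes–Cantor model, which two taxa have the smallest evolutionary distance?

taxon1–taxon2: 6/24 differ, p = 0.250, d = 0.304.
taxon1–taxon3: 6/24 differ, p = 0.250, d = 0.304.
taxon2–taxon3: 4/24 differ, p = 0.167, d = 0.188.
The smallest distance is between taxon2 and taxon3.

taxon2 and taxon3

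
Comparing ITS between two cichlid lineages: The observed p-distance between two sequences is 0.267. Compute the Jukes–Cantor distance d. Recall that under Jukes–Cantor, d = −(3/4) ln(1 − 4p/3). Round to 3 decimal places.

0.330

d = −(3/4) ln(1 − 4p/3) = −0.75 ln(1 − 0.356) = −0.75 ln(0.644)
  = −0.75 × (-0.440057) = 0.330043 substitutions/site.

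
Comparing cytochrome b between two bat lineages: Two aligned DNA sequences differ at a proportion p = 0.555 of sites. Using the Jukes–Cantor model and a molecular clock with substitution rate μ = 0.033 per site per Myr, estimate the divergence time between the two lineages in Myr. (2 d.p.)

d = −(3/4) ln(1 − 4p/3) = −0.75 ln(1 − 0.74) = −0.75 ln(0.26)
  = −0.75 × (-1.347074) = 1.010306 substitutions/site.
Under a molecular clock d = 2μt, so t = d/(2μ) = 1.010306 / (2 × 0.033) = 15.31 Myr.

15.31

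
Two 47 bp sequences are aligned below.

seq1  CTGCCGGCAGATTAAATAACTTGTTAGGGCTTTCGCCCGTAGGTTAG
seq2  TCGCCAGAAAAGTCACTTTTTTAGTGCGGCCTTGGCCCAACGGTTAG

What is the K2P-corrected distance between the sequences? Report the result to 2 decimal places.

Of 47 sites, 9 differences are transitions and 11 are transversions, so P = 9/47 ≈ 0.191489 and Q = 11/47 ≈ 0.234043.
Under the Kimura two-parameter model, d = −½ ln(1 − 2P − Q) − ¼ ln(1 − 2Q).
1 − 2P − Q = 0.382979, giving −½ ln(0.382979) = 0.479888.
1 − 2Q = 0.531914, giving −¼ ln(0.531914) = 0.157818.
d = 0.479888 + 0.157818 = 0.637706.

0.64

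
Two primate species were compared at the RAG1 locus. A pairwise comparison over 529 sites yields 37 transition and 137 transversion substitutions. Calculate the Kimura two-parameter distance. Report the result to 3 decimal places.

P = 37/529 ≈ 0.069943 and Q = 137/529 ≈ 0.258979.
Under the Kimura two-parameter model, d = −½ ln(1 − 2P − Q) − ¼ ln(1 − 2Q).
1 − 2P − Q = 0.601135, giving −½ ln(0.601135) = 0.254468.
1 − 2Q = 0.482042, giving −¼ ln(0.482042) = 0.182431.
d = 0.254468 + 0.182431 = 0.436899.

0.437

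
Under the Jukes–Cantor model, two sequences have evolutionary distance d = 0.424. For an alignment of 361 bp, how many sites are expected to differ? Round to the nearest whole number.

117

Invert JC69: p = (3/4)(1 − e^(−4d/3)) = 0.75 × (1 − e^(-0.565333)) = 0.75 × (1 − 0.568171) = 0.323872.
Expected differing sites = pL ≈ 0.323872 × 361 = 116.917792 ≈ 117.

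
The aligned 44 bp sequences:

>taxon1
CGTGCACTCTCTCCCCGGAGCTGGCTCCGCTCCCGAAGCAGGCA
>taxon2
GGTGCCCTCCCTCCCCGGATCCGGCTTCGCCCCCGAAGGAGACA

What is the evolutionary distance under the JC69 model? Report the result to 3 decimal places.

0.239

The sequences differ at 9 of 44 sites (1, 6, 10, 20, 22, 27, 31, 39, 42), so p = 9/44 ≈ 0.204545.
d = −(3/4) ln(1 − 4p/3) = −0.75 ln(1 − 0.272727) = −0.75 ln(0.727273)
  = −0.75 × (-0.318453) = 0.238840 substitutions/site.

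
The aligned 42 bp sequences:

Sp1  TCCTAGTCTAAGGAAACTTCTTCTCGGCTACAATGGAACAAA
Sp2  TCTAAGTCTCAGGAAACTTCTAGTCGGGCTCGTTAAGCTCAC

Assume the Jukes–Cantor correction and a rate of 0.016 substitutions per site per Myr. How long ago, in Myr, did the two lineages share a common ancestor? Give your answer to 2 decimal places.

The sequences differ at 17 of 42 sites, so p = 17/42 ≈ 0.404762.
d = −(3/4) ln(1 − 4p/3) = −0.75 ln(1 − 0.539683) = −0.75 ln(0.460317)
  = −0.75 × (-0.775840) = 0.581880 substitutions/site.
Under a molecular clock d = 2μt, so t = d/(2μ) = 0.581880 / (2 × 0.016) = 18.18 Myr.

18.18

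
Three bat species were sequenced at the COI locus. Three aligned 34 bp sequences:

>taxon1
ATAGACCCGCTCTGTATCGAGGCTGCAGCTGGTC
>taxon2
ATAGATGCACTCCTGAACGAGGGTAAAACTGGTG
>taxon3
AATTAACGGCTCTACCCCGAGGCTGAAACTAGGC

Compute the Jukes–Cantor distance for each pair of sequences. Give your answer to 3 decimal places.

d(taxon1,taxon2) = 0.477, d(taxon1,taxon3) = 0.535, d(taxon2,taxon3) = 0.824

taxon1–taxon2: 12/34 sites differ → p ≈ 0.352941, d = −0.75 ln(1 − 0.470588) = 0.476991 ≈ 0.477.
taxon1–taxon3: 13/34 sites differ → p ≈ 0.382353, d = −0.75 ln(1 − 0.509804) = 0.534712 ≈ 0.535.
taxon2–taxon3: 17/34 sites differ → p = 0.5, d = −0.75 ln(1 − 0.666667) = 0.823960 ≈ 0.824.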